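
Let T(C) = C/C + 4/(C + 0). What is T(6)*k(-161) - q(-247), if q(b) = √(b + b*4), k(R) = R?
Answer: -805/3 - I*√1235 ≈ -268.33 - 35.143*I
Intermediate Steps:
q(b) = √5*√b (q(b) = √(b + 4*b) = √(5*b) = √5*√b)
T(C) = 1 + 4/C
T(6)*k(-161) - q(-247) = ((4 + 6)/6)*(-161) - √5*√(-247) = ((⅙)*10)*(-161) - √5*I*√247 = (5/3)*(-161) - I*√1235 = -805/3 - I*√1235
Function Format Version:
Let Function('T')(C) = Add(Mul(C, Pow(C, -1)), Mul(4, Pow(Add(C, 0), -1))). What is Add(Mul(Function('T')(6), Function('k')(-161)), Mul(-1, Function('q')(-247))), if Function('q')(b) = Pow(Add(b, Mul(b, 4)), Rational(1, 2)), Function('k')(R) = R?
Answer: Add(Rational(-805, 3), Mul(-1, I, Pow(1235, Rational(1, 2)))) ≈ Add(-268.33, Mul(-35.143, I))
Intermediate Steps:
Function('q')(b) = Mul(Pow(5, Rational(1, 2)), Pow(b, Rational(1, 2))) (Function('q')(b) = Pow(Add(b, Mul(4, b)), Rational(1, 2)) = Pow(Mul(5, b), Rational(1, 2)) = Mul(Pow(5, Rational(1, 2)), Pow(b, Rational(1, 2))))
Function('T')(C) = Add(1, Mul(4, Pow(C, -1)))
Add(Mul(Function('T')(6), Function('k')(-161)), Mul(-1, Function('q')(-247))) = Add(Mul(Mul(Pow(6, -1), Add(4, 6)), -161), Mul(-1, Mul(Pow(5, Rational(1, 2)), Pow(-247, Rational(1, 2))))) = Add(Mul(Mul(Rational(1, 6), 10), -161), Mul(-1, Mul(Pow(5, Rational(1, 2)), Mul(I, Pow(247, Rational(1, 2)))))) = Add(Mul(Rational(5, 3), -161), Mul(-1, Mul(I, Pow(1235, Rational(1, 2))))) = Add(Rational(-805, 3), Mul(-1, I, Pow(1235, Rational(1, 2))))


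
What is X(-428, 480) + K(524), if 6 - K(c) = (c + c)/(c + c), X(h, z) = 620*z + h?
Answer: 297177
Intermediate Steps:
X(h, z) = h + 620*z
K(c) = 5 (K(c) = 6 - (c + c)/(c + c) = 6 - 2*c/(2*c) = 6 - 2*c*1/(2*c) = 6 - 1*1 = 6 - 1 = 5)
X(-428, 480) + K(524) = (-428 + 620*480) + 5 = (-428 + 297600) + 5 = 297172 + 5 = 297177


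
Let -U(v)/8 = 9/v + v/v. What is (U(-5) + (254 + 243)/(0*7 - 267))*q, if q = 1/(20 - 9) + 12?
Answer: 805847/14685 ≈ 54.875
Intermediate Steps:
U(v) = -8 - 72/v (U(v) = -8*(9/v + v/v) = -8*(9/v + 1) = -8*(1 + 9/v) = -8 - 72/v)
q = 133/11 (q = 1/11 + 12 = 133/11 ≈ 12.091)
(U(-5) + (254 + 243)/(0*7 - 267))*q = ((-8 - 72/(-5)) + (254 + 243)/(0*7 - 267))*(133/11) = ((-8 - 72*(-⅕)) + 497/(0 - 267))*(133/11) = ((-8 + 72/5) + 497/(-267))*(133/11) = (32/5 + 497*(-1/267))*(133/11) = (32/5 - 497/267)*(133/11) = (6059/1335)*(133/11) = 805847/14685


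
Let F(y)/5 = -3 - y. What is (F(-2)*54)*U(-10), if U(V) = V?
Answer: 2700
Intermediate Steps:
F(y) = -15 - 5*y (F(y) = 5*(-3 - y) = -15 - 5*y)
(F(-2)*54)*U(-10) = ((-15 - 5*(-2))*54)*(-10) = ((-15 + 10)*54)*(-10) = -5*54*(-10) = -270*(-10) = 2700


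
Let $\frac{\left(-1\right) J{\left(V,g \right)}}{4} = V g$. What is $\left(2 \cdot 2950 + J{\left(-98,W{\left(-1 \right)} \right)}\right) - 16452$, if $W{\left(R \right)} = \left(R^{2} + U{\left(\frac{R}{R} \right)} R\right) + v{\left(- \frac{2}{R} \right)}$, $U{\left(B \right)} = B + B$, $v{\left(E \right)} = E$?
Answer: $-10160$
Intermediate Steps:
$U{\left(B \right)} = 2 B$
$W{\left(R \right)} = R^{2} - \frac{2}{R} + 2 R$ ($W{\left(R \right)} = \left(R^{2} + 2 \frac{R}{R} R\right) - \frac{2}{R} = \left(R^{2} + 2 \cdot 1 R\right) - \frac{2}{R} = \left(R^{2} + 2 R\right) - \frac{2}{R} = R^{2} - \frac{2}{R} + 2 R$)
$J{\left(V,g \right)} = - 4 V g$
$\left(2 \cdot 2950 + J{\left(-98,W{\left(-1 \right)} \right)}\right) - 16452 = \left(2 \cdot 2950 - - 392 \frac{-2 + \left(-1\right)^{2} \left(2 - 1\right)}{-1}\right) - 16452 = \left(5900 - - 392 \left(- (-2 + 1 \cdot 1)\right)\right) - 16452 = \left(5900 - - 392 \left(- (-2 + 1)\right)\right) - 16452 = \left(5900 - - 392 \left(\left(-1\right) \left(-1\right)\right)\right) - 16452 = \left(5900 - \left(-392\right) 1\right) - 16452 = \left(5900 + 392\right) - 16452 = 6292 - 16452 = -10160$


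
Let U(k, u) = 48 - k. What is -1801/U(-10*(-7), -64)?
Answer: 1801/22 ≈ 81.864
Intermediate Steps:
-1801/U(-10*(-7), -64) = -1801/(48 - (-10)*(-7)) = -1801/(48 - 1*70) = -1801/(48 - 70) = -1801/(-22) = -1801*(-1/22) = 1801/22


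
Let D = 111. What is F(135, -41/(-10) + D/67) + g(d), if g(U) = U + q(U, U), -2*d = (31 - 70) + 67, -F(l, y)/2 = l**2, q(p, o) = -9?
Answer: -36473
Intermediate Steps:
F(l, y) = -2*l**2
d = -14 (d = -((31 - 70) + 67)/2 = -(-39 + 67)/2 = -1/2*28 = -14)
g(U) = -9 + U (g(U) = U - 9 = -9 + U)
F(135, -41/(-10) + D/67) + g(d) = -2*135**2 + (-9 - 14) = -2*18225 - 23 = -36450 - 23 = -36473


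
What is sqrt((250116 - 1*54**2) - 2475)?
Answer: 5*sqrt(9789) ≈ 494.70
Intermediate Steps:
sqrt((250116 - 1*54**2) - 2475) = sqrt((250116 - 1*2916) - 2475) = sqrt((250116 - 2916) - 2475) = sqrt(247200 - 2475) = sqrt(244725) = 5*sqrt(9789)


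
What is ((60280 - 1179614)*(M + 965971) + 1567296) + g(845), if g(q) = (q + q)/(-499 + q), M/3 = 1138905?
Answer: -848684003901399/173 ≈ -4.9057e+12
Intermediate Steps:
M = 3416715 (M = 3*1138905 = 3416715)
g(q) = 2*q/(-499 + q) (g(q) = (2*q)/(-499 + q) = 2*q/(-499 + q))
((60280 - 1179614)*(M + 965971) + 1567296) + g(845) = ((60280 - 1179614)*(3416715 + 965971) + 1567296) + 2*845/(-499 + 845) = (-1119334*4382686 + 1567296) + 2*845/346 = (-4905689451124 + 1567296) + 2*845*(1/346) = -4905687883828 + 845/173 = -848684003901399/173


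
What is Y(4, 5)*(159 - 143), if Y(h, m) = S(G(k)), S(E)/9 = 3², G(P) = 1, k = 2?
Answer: 1296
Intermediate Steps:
S(E) = 81 (S(E) = 9*3² = 9*9 = 81)
Y(h, m) = 81
Y(4, 5)*(159 - 143) = 81*(159 - 143) = 81*16 = 1296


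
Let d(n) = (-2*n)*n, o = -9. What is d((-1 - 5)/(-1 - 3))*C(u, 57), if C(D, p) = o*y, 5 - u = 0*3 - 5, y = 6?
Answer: 243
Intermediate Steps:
d(n) = -2*n²
u = 10 (u = 5 - (0*3 - 5) = 5 - (0 - 5) = 5 - 1*(-5) = 5 + 5 = 10)
C(D, p) = -54 (C(D, p) = -9*6 = -54)
d((-1 - 5)/(-1 - 3))*C(u, 57) = -2*(-1 - 5)²/(-1 - 3)²*(-54) = -2*(-6/(-4))²*(-54) = -2*(-6*(-¼))²*(-54) = -2*(3/2)²*(-54) = -2*9/4*(-54) = -9/2*(-54) = 243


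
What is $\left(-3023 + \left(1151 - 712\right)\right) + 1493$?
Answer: $-1091$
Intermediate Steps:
$\left(-3023 + \left(1151 - 712\right)\right) + 1493 = \left(-3023 + 439\right) + 1493 = -2584 + 1493 = -1091$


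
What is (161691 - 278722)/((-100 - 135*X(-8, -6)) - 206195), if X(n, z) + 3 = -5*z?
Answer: 117031/209940 ≈ 0.55745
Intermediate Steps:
X(n, z) = -3 - 5*z
(161691 - 278722)/((-100 - 135*X(-8, -6)) - 206195) = (161691 - 278722)/((-100 - 135*(-3 - 5*(-6))) - 206195) = -117031/((-100 - 135*(-3 + 30)) - 206195) = -117031/((-100 - 135*27) - 206195) = -117031/((-100 - 3645) - 206195) = -117031/(-3745 - 206195) = -117031/(-209940) = -117031*(-1/209940) = 117031/209940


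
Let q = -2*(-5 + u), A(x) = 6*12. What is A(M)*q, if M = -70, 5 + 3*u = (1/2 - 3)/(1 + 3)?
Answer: 990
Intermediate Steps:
u = -15/8 (u = -5/3 + ((1/2 - 3)/(1 + 3))/3 = -5/3 + ((1/2 - 3)/4)/3 = -5/3 + (-5/2*1/4)/3 = -5/3 + (1/3)*(-5/8) = -5/3 - 5/24 = -15/8 ≈ -1.8750)
A(x) = 72
q = 55/4 (q = -2*(-5 - 15/8) = -2*(-55/8) = 55/4 ≈ 13.750)
A(M)*q = 72*(55/4) = 990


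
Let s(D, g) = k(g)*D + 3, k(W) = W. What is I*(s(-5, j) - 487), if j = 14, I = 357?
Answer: -197778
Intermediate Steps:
s(D, g) = 3 + D*g (s(D, g) = g*D + 3 = D*g + 3 = 3 + D*g)
I*(s(-5, j) - 487) = 357*((3 - 5*14) - 487) = 357*((3 - 70) - 487) = 357*(-67 - 487) = 357*(-554) = -197778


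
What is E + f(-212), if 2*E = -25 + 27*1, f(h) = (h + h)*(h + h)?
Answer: 179777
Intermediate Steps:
f(h) = 4*h**2 (f(h) = (2*h)*(2*h) = 4*h**2)
E = 1 (E = (-25 + 27*1)/2 = (-25 + 27)/2 = (1/2)*2 = 1)
E + f(-212) = 1 + 4*(-212)**2 = 1 + 4*44944 = 1 + 179776 = 179777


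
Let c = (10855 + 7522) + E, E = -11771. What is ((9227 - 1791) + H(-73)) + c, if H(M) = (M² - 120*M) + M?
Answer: 28058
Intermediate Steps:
H(M) = M² - 119*M
c = 6606 (c = (10855 + 7522) - 11771 = 18377 - 11771 = 6606)
((9227 - 1791) + H(-73)) + c = ((9227 - 1791) - 73*(-119 - 73)) + 6606 = (7436 - 73*(-192)) + 6606 = (7436 + 14016) + 6606 = 21452 + 6606 = 28058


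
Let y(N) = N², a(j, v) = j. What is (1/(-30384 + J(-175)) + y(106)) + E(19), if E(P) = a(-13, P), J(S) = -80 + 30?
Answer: 341560781/30434 ≈ 11223.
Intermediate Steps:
J(S) = -50
E(P) = -13
(1/(-30384 + J(-175)) + y(106)) + E(19) = (1/(-30384 - 50) + 106²) - 13 = (1/(-30434) + 11236) - 13 = (-1/30434 + 11236) - 13 = 341956423/30434 - 13 = 341560781/30434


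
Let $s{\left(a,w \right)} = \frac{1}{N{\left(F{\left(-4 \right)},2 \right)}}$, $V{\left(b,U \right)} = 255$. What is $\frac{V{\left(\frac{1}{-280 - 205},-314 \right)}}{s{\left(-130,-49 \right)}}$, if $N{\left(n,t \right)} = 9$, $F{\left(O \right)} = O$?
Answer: $2295$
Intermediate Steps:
$s{\left(a,w \right)} = \frac{1}{9}$
$\frac{V{\left(\frac{1}{-280 - 205},-314 \right)}}{s{\left(-130,-49 \right)}} = 255 \frac{1}{\frac{1}{9}} = 255 \cdot 9 = 2295$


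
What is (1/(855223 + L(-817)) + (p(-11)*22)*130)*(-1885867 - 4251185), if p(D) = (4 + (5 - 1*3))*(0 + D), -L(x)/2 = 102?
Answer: 990479605032237828/855019 ≈ 1.1584e+12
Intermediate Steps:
L(x) = -204 (L(x) = -2*102 = -204)
p(D) = 6*D (p(D) = (4 + (5 - 3))*D = (4 + 2)*D = 6*D)
(1/(855223 + L(-817)) + (p(-11)*22)*130)*(-1885867 - 4251185) = (1/(855223 - 204) + ((6*(-11))*22)*130)*(-1885867 - 4251185) = (1/855019 - 66*22*130)*(-6137052) = (1/855019 - 1452*130)*(-6137052) = (1/855019 - 188760)*(-6137052) = -161393386439/855019*(-6137052) = 990479605032237828/855019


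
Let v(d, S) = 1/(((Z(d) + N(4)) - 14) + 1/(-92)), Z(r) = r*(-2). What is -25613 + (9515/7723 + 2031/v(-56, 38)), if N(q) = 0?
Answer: 123206427267/710516 ≈ 1.7340e+5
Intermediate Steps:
Z(r) = -2*r
v(d, S) = 1/(-1289/92 - 2*d) (v(d, S) = 1/(((-2*d + 0) - 14) + 1/(-92)) = 1/((-2*d - 14) - 1/92) = 1/((-14 - 2*d) - 1/92) = 1/(-1289/92 - 2*d))
-25613 + (9515/7723 + 2031/v(-56, 38)) = -25613 + (9515/7723 + 2031/((92/(-1289 - 184*(-56))))) = -25613 + (9515*(1/7723) + 2031/((92/(-1289 + 10304)))) = -25613 + (9515/7723 + 2031/((92/9015))) = -25613 + (9515/7723 + 2031/((92*(1/9015)))) = -25613 + (9515/7723 + 2031/(92/9015)) = -25613 + (9515/7723 + 2031*(9015/92)) = -25613 + (9515/7723 + 18309465/92) = -25613 + 141404873575/710516 = 123206427267/710516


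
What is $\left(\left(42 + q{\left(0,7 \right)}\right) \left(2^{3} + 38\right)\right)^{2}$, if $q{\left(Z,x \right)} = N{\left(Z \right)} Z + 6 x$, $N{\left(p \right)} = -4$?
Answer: $14930496$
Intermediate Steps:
$q{\left(Z,x \right)} = - 4 Z + 6 x$
$\left(\left(42 + q{\left(0,7 \right)}\right) \left(2^{3} + 38\right)\right)^{2} = \left(\left(42 + \left(\left(-4\right) 0 + 6 \cdot 7\right)\right) \left(2^{3} + 38\right)\right)^{2} = \left(\left(42 + \left(0 + 42\right)\right) \left(8 + 38\right)\right)^{2} = \left(\left(42 + 42\right) 46\right)^{2} = \left(84 \cdot 46\right)^{2} = 3864^{2} = 14930496$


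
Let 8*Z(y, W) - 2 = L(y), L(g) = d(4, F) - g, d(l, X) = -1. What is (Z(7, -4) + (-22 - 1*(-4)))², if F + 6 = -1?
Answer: 5625/16 ≈ 351.56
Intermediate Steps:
F = -7 (F = -6 - 1 = -7)
L(g) = -1 - g
Z(y, W) = ⅛ - y/8 (Z(y, W) = ¼ + (-1 - y)/8 = ¼ + (-⅛ - y/8) = ⅛ - y/8)
(Z(7, -4) + (-22 - 1*(-4)))² = ((⅛ - ⅛*7) + (-22 - 1*(-4)))² = ((⅛ - 7/8) + (-22 + 4))² = (-¾ - 18)² = (-75/4)² = 5625/16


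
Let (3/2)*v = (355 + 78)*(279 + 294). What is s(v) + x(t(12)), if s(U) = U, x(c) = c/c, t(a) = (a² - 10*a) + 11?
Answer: 165407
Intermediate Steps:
v = 165406 (v = 2*((355 + 78)*(279 + 294))/3 = 2*(433*573)/3 = (⅔)*248109 = 165406)
t(a) = 11 + a² - 10*a
x(c) = 1
s(v) + x(t(12)) = 165406 + 1 = 165407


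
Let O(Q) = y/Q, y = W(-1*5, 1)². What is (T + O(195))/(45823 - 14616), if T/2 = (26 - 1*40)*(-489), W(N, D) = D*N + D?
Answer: 2669956/6085365 ≈ 0.43875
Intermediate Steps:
W(N, D) = D + D*N
y = 16 (y = (1*(1 - 1*5))² = (1*(1 - 5))² = (1*(-4))² = (-4)² = 16)
O(Q) = 16/Q
T = 13692 (T = 2*((26 - 1*40)*(-489)) = 2*((26 - 40)*(-489)) = 2*(-14*(-489)) = 2*6846 = 13692)
(T + O(195))/(45823 - 14616) = (13692 + 16/195)/(45823 - 14616) = (13692 + 16*(1/195))/31207 = (13692 + 16/195)*(1/31207) = (2669956/195)*(1/31207) = 2669956/6085365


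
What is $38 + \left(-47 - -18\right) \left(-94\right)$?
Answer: $2764$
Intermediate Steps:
$38 + \left(-47 - -18\right) \left(-94\right) = 38 + \left(-47 + 18\right) \left(-94\right) = 38 - -2726 = 38 + 2726 = 2764$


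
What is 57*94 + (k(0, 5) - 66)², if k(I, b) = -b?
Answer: 10399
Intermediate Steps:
57*94 + (k(0, 5) - 66)² = 57*94 + (-1*5 - 66)² = 5358 + (-5 - 66)² = 5358 + (-71)² = 5358 + 5041 = 10399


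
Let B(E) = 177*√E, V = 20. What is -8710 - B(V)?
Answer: -8710 - 354*√5 ≈ -9501.6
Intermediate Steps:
-8710 - B(V) = -8710 - 177*√20 = -8710 - 177*2*√5 = -8710 - 354*√5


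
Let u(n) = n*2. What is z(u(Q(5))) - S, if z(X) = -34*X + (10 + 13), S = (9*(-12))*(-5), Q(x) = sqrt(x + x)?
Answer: -517 - 68*sqrt(10) ≈ -732.04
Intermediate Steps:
Q(x) = sqrt(2)*sqrt(x) (Q(x) = sqrt(2*x) = sqrt(2)*sqrt(x))
u(n) = 2*n
S = 540 (S = -108*(-5) = 540)
z(X) = 23 - 34*X (z(X) = -34*X + 23 = 23 - 34*X)
z(u(Q(5))) - S = (23 - 68*sqrt(2)*sqrt(5)) - 1*540 = (23 - 68*sqrt(10)) - 540 = -517 - 68*sqrt(10)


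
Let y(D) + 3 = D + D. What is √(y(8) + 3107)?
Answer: 4*√195 ≈ 55.857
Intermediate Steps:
y(D) = -3 + 2*D (y(D) = -3 + (D + D) = -3 + 2*D)
√(y(8) + 3107) = √((-3 + 2*8) + 3107) = √((-3 + 16) + 3107) = √(13 + 3107) = √3120 = 4*√195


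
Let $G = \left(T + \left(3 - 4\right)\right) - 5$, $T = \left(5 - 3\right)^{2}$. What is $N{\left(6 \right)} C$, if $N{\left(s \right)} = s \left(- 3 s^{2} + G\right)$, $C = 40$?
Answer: $-26400$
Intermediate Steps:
$T = 4$ ($T = 2^{2} = 4$)
$G = -2$ ($G = \left(4 + \left(3 - 4\right)\right) - 5 = \left(4 - 1\right) - 5 = 3 - 5 = -2$)
$N{\left(s \right)} = s \left(-2 - 3 s^{2}\right)$ ($N{\left(s \right)} = s \left(- 3 s^{2} - 2\right) = s \left(-2 - 3 s^{2}\right)$)
$N{\left(6 \right)} C = \left(-1\right) 6 \left(2 + 3 \cdot 6^{2}\right) 40 = \left(-1\right) 6 \left(2 + 3 \cdot 36\right) 40 = \left(-1\right) 6 \left(2 + 108\right) 40 = \left(-1\right) 6 \cdot 110 \cdot 40 = \left(-660\right) 40 = -26400$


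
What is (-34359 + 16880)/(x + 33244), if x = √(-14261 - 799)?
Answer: -145267969/276294649 + 17479*I*√3765/552589298 ≈ -0.52577 + 0.0019409*I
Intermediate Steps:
x = 2*I*√3765 (x = √(-15060) = 2*I*√3765 ≈ 122.72*I)
(-34359 + 16880)/(x + 33244) = (-34359 + 16880)/(2*I*√3765 + 33244) = -17479/(33244 + 2*I*√3765)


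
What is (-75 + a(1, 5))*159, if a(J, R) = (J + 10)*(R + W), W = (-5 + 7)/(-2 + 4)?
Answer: -1431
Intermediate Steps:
W = 1 (W = 2/2 = 2*(½) = 1)
a(J, R) = (1 + R)*(10 + J) (a(J, R) = (J + 10)*(R + 1) = (10 + J)*(1 + R) = (1 + R)*(10 + J))
(-75 + a(1, 5))*159 = (-75 + (10 + 1 + 10*5 + 1*5))*159 = (-75 + (10 + 1 + 50 + 5))*159 = (-75 + 66)*159 = -9*159 = -1431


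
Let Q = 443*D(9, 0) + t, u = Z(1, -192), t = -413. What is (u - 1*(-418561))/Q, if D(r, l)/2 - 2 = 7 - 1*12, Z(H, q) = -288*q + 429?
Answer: -474286/3071 ≈ -154.44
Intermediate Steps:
Z(H, q) = 429 - 288*q
u = 55725 (u = 429 - 288*(-192) = 429 + 55296 = 55725)
D(r, l) = -6 (D(r, l) = 4 + 2*(7 - 1*12) = 4 + 2*(7 - 12) = 4 + 2*(-5) = 4 - 10 = -6)
Q = -3071 (Q = 443*(-6) - 413 = -2658 - 413 = -3071)
(u - 1*(-418561))/Q = (55725 - 1*(-418561))/(-3071) = (55725 + 418561)*(-1/3071) = 474286*(-1/3071) = -474286/3071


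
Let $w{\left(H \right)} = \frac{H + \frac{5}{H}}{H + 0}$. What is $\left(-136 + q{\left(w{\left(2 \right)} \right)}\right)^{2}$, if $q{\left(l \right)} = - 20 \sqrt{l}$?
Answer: $27556$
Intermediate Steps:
$w{\left(H \right)} = \frac{H + \frac{5}{H}}{H}$
$\left(-136 + q{\left(w{\left(2 \right)} \right)}\right)^{2} = \left(-136 - 20 \sqrt{1 + \frac{5}{4}}\right)^{2} = \left(-136 - 20 \sqrt{\frac{9}{4}}\right)^{2} = \left(-136 - 30\right)^{2} = \left(-166\right)^{2} = 27556$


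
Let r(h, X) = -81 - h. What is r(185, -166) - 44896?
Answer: -45162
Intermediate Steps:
r(185, -166) - 44896 = (-81 - 1*185) - 44896 = (-81 - 185) - 44896 = -266 - 44896 = -45162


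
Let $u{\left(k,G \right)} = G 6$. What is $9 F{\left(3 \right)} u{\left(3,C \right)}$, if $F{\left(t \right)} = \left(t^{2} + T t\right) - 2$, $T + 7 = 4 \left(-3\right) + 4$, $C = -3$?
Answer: $6156$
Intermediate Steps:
$T = -15$ ($T = -7 + \left(4 \left(-3\right) + 4\right) = -7 + \left(-12 + 4\right) = -7 - 8 = -15$)
$F{\left(t \right)} = -2 + t^{2} - 15 t$ ($F{\left(t \right)} = \left(t^{2} - 15 t\right) - 2 = -2 + t^{2} - 15 t$)
$u{\left(k,G \right)} = 6 G$
$9 F{\left(3 \right)} u{\left(3,C \right)} = 9 \left(-2 + 3^{2} - 45\right) 6 \left(-3\right) = 9 \left(-2 + 9 - 45\right) \left(-18\right) = 9 \left(-38\right) \left(-18\right) = \left(-342\right) \left(-18\right) = 6156$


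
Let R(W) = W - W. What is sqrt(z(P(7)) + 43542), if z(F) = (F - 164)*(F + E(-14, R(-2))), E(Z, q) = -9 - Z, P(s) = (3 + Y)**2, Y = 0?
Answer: 2*sqrt(10343) ≈ 203.40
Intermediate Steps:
R(W) = 0
P(s) = 9 (P(s) = (3 + 0)**2 = 3**2 = 9)
z(F) = (-164 + F)*(5 + F) (z(F) = (F - 164)*(F + (-9 - 1*(-14))) = (-164 + F)*(F + (-9 + 14)) = (-164 + F)*(F + 5) = (-164 + F)*(5 + F))
sqrt(z(P(7)) + 43542) = sqrt((-820 + 9**2 - 159*9) + 43542) = sqrt((-820 + 81 - 1431) + 43542) = sqrt(-2170 + 43542) = sqrt(41372) = 2*sqrt(10343)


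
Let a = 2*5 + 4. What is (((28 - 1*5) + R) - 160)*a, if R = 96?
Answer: -574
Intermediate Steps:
a = 14 (a = 10 + 4 = 14)
(((28 - 1*5) + R) - 160)*a = (((28 - 1*5) + 96) - 160)*14 = (((28 - 5) + 96) - 160)*14 = ((23 + 96) - 160)*14 = (119 - 160)*14 = -41*14 = -574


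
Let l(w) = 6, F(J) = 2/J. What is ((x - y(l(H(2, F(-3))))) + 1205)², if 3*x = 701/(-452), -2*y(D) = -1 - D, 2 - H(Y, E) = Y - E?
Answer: 2652119732089/1838736 ≈ 1.4424e+6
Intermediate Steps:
H(Y, E) = 2 + E - Y (H(Y, E) = 2 - (Y - E) = 2 + (E - Y) = 2 + E - Y)
y(D) = ½ + D/2 (y(D) = -(-1 - D)/2 = ½ + D/2)
x = -701/1356 (x = (701/(-452))/3 = (701*(-1/452))/3 = (⅓)*(-701/452) = -701/1356 ≈ -0.51696)
((x - y(l(H(2, F(-3))))) + 1205)² = ((-701/1356 - (½ + (½)*6)) + 1205)² = ((-701/1356 - (½ + 3)) + 1205)² = ((-701/1356 - 1*7/2) + 1205)² = ((-701/1356 - 7/2) + 1205)² = (-5447/1356 + 1205)² = (1628533/1356)² = 2652119732089/1838736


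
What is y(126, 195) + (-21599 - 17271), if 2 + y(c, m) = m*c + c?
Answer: -14176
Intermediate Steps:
y(c, m) = -2 + c + c*m (y(c, m) = -2 + (m*c + c) = -2 + (c*m + c) = -2 + (c + c*m) = -2 + c + c*m)
y(126, 195) + (-21599 - 17271) = (-2 + 126 + 126*195) + (-21599 - 17271) = (-2 + 126 + 24570) - 38870 = 24694 - 38870 = -14176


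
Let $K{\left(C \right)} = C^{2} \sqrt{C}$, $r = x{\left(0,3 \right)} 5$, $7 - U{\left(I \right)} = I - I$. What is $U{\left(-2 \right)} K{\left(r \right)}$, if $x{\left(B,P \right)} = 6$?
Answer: $6300 \sqrt{30} \approx 34507.0$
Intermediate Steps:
$U{\left(I \right)} = 7$ ($U{\left(I \right)} = 7 - \left(I - I\right) = 7 - 0 = 7 + 0 = 7$)
$r = 30$ ($r = 6 \cdot 5 = 30$)
$K{\left(C \right)} = C^{\frac{5}{2}}$
$U{\left(-2 \right)} K{\left(r \right)} = 7 \cdot 30^{\frac{5}{2}} = 7 \cdot 900 \sqrt{30} = 6300 \sqrt{30}$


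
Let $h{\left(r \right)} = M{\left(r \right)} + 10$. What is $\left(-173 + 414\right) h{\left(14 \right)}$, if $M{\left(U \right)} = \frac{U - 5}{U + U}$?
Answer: $\frac{69649}{28} \approx 2487.5$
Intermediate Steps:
$M{\left(U \right)} = \frac{-5 + U}{2 U}$
$h{\left(r \right)} = 10 + \frac{-5 + r}{2 r}$ ($h{\left(r \right)} = \frac{-5 + r}{2 r} + 10 = 10 + \frac{-5 + r}{2 r}$)
$\left(-173 + 414\right) h{\left(14 \right)} = \left(-173 + 414\right) \frac{-5 + 21 \cdot 14}{2 \cdot 14} = 241 \cdot \frac{1}{2} \cdot \frac{1}{14} \left(-5 + 294\right) = 241 \cdot \frac{1}{2} \cdot \frac{1}{14} \cdot 289 = 241 \cdot \frac{289}{28} = \frac{69649}{28}$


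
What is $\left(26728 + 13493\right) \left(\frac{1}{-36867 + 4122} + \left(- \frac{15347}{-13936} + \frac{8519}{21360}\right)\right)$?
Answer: $\frac{408394417815843}{6768959080} \approx 60333.0$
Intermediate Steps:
$\left(26728 + 13493\right) \left(\frac{1}{-36867 + 4122} + \left(- \frac{15347}{-13936} + \frac{8519}{21360}\right)\right) = 40221 \left(\frac{1}{-32745} + \left(\left(-15347\right) \left(- \frac{1}{13936}\right) + 8519 \cdot \frac{1}{21360}\right)\right) = 40221 \left(- \frac{1}{32745} + \left(\frac{15347}{13936} + \frac{8519}{21360}\right)\right) = 40221 \left(- \frac{1}{32745} + \frac{13954147}{9302280}\right) = 40221 \cdot \frac{30461282749}{20306877240} = \frac{408394417815843}{6768959080}$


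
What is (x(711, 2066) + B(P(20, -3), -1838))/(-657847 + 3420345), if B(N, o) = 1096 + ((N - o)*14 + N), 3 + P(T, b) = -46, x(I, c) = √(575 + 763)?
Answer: 26093/2762498 + √1338/2762498 ≈ 0.0094587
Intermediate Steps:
x(I, c) = √1338
P(T, b) = -49 (P(T, b) = -3 - 46 = -49)
B(N, o) = 1096 - 14*o + 15*N (B(N, o) = 1096 + ((-14*o + 14*N) + N) = 1096 + (-14*o + 15*N) = 1096 - 14*o + 15*N)
(x(711, 2066) + B(P(20, -3), -1838))/(-657847 + 3420345) = (√1338 + (1096 - 14*(-1838) + 15*(-49)))/(-657847 + 3420345) = (√1338 + (1096 + 25732 - 735))/2762498 = (√1338 + 26093)*(1/2762498) = (26093 + √1338)*(1/2762498) = 26093/2762498 + √1338/2762498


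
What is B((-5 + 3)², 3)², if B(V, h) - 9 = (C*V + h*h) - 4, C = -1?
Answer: 100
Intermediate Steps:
B(V, h) = 5 + h² - V (B(V, h) = 9 + ((-V + h*h) - 4) = 9 + ((-V + h²) - 4) = 9 + ((h² - V) - 4) = 9 + (-4 + h² - V) = 5 + h² - V)
B((-5 + 3)², 3)² = (5 + 3² - (-5 + 3)²)² = (5 + 9 - 1*(-2)²)² = (5 + 9 - 1*4)² = (5 + 9 - 4)² = 10² = 100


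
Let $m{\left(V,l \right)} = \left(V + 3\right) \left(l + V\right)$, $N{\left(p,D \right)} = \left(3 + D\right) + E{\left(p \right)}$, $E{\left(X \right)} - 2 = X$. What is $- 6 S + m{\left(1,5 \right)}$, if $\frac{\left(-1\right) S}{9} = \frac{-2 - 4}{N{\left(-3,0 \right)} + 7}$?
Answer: $-12$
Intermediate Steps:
$E{\left(X \right)} = 2 + X$
$N{\left(p,D \right)} = 5 + D + p$ ($N{\left(p,D \right)} = \left(3 + D\right) + \left(2 + p\right) = 5 + D + p$)
$m{\left(V,l \right)} = \left(3 + V\right) \left(V + l\right)$
$S = 6$ ($S = - 9 \frac{-2 - 4}{\left(5 + 0 - 3\right) + 7} = - 9 \left(- \frac{6}{2 + 7}\right) = - 9 \left(- \frac{6}{9}\right) = - 9 \left(\left(-6\right) \frac{1}{9}\right) = \left(-9\right) \left(- \frac{2}{3}\right) = 6$)
$- 6 S + m{\left(1,5 \right)} = \left(-6\right) 6 + \left(1^{2} + 3 \cdot 1 + 3 \cdot 5 + 1 \cdot 5\right) = -36 + \left(1 + 3 + 15 + 5\right) = -36 + 24 = -12$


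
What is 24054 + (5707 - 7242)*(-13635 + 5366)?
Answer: 12716969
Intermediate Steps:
24054 + (5707 - 7242)*(-13635 + 5366) = 24054 - 1535*(-8269) = 24054 + 12692915 = 12716969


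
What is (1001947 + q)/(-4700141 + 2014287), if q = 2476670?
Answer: -3478617/2685854 ≈ -1.2952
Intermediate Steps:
(1001947 + q)/(-4700141 + 2014287) = (1001947 + 2476670)/(-4700141 + 2014287) = 3478617/(-2685854) = 3478617*(-1/2685854) = -3478617/2685854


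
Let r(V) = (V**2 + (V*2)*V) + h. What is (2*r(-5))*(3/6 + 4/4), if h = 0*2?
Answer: 225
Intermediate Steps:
h = 0
r(V) = 3*V**2 (r(V) = (V**2 + (V*2)*V) + 0 = (V**2 + (2*V)*V) + 0 = (V**2 + 2*V**2) + 0 = 3*V**2 + 0 = 3*V**2)
(2*r(-5))*(3/6 + 4/4) = (2*(3*(-5)**2))*(3/6 + 4/4) = (2*(3*25))*(3*(1/6) + 4*(1/4)) = (2*75)*(1/2 + 1) = 150*(3/2) = 225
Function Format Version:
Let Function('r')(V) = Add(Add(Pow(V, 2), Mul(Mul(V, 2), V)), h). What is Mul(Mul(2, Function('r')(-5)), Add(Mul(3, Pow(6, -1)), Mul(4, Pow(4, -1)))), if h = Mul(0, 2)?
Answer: 225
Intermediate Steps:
h = 0
Function('r')(V) = Mul(3, Pow(V, 2)) (Function('r')(V) = Add(Add(Pow(V, 2), Mul(Mul(V, 2), V)), 0) = Add(Add(Pow(V, 2), Mul(Mul(2, V), V)), 0) = Add(Add(Pow(V, 2), Mul(2, Pow(V, 2))), 0) = Add(Mul(3, Pow(V, 2)), 0) = Mul(3, Pow(V, 2)))
Mul(Mul(2, Function('r')(-5)), Add(Mul(3, Pow(6, -1)), Mul(4, Pow(4, -1)))) = Mul(Mul(2, Mul(3, Pow(-5, 2))), Add(Mul(3, Pow(6, -1)), Mul(4, Pow(4, -1)))) = Mul(Mul(2, Mul(3, 25)), Add(Mul(3, Rational(1, 6)), Mul(4, Rational(1, 4)))) = Mul(Mul(2, 75), Add(Rational(1, 2), 1)) = Mul(150, Rational(3, 2)) = 225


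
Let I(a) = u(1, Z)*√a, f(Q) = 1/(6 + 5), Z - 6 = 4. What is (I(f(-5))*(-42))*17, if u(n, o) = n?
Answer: -714*√11/11 ≈ -215.28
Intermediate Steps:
Z = 10 (Z = 6 + 4 = 10)
f(Q) = 1/11
I(a) = √a (I(a) = 1*√a = √a)
(I(f(-5))*(-42))*17 = (√(1/11)*(-42))*17 = ((√11/11)*(-42))*17 = -42*√11/11*17 = -714*√11/11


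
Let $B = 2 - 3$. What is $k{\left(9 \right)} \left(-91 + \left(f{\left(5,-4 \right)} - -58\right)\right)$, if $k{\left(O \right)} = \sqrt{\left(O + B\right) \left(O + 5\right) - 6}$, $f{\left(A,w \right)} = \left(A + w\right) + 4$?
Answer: $- 28 \sqrt{106} \approx -288.28$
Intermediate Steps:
$f{\left(A,w \right)} = 4 + A + w$
$B = -1$ ($B = 2 - 3 = -1$)
$k{\left(O \right)} = \sqrt{-6 + \left(-1 + O\right) \left(5 + O\right)}$ ($k{\left(O \right)} = \sqrt{\left(O - 1\right) \left(O + 5\right) - 6} = \sqrt{\left(-1 + O\right) \left(5 + O\right) - 6} = \sqrt{-6 + \left(-1 + O\right) \left(5 + O\right)}$)
$k{\left(9 \right)} \left(-91 + \left(f{\left(5,-4 \right)} - -58\right)\right) = \sqrt{-11 + 9^{2} + 4 \cdot 9} \left(-91 + \left(\left(4 + 5 - 4\right) - -58\right)\right) = \sqrt{-11 + 81 + 36} \left(-91 + \left(5 + 58\right)\right) = \sqrt{106} \left(-91 + 63\right) = \sqrt{106} \left(-28\right) = - 28 \sqrt{106}$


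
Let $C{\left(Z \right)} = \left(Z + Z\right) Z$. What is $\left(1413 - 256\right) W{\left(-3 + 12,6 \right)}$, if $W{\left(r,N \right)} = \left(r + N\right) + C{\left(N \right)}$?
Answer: $100659$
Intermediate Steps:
$C{\left(Z \right)} = 2 Z^{2}$ ($C{\left(Z \right)} = 2 Z Z = 2 Z^{2}$)
$W{\left(r,N \right)} = N + r + 2 N^{2}$ ($W{\left(r,N \right)} = \left(r + N\right) + 2 N^{2} = \left(N + r\right) + 2 N^{2} = N + r + 2 N^{2}$)
$\left(1413 - 256\right) W{\left(-3 + 12,6 \right)} = \left(1413 - 256\right) \left(6 + \left(-3 + 12\right) + 2 \cdot 6^{2}\right) = 1157 \left(6 + 9 + 2 \cdot 36\right) = 1157 \left(6 + 9 + 72\right) = 1157 \cdot 87 = 100659$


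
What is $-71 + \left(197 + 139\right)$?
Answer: $265$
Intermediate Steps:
$-71 + \left(197 + 139\right) = -71 + 336 = 265$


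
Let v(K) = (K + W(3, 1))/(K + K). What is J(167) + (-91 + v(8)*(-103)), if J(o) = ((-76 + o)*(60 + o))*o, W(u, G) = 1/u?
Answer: 165579569/48 ≈ 3.4496e+6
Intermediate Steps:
v(K) = (⅓ + K)/(2*K) (v(K) = (K + 1/3)/(K + K) = (K + ⅓)/((2*K)) = (⅓ + K)*(1/(2*K)) = (⅓ + K)/(2*K))
J(o) = o*(-76 + o)*(60 + o)
J(167) + (-91 + v(8)*(-103)) = 167*(-4560 + 167² - 16*167) + (-91 + ((⅙)*(1 + 3*8)/8)*(-103)) = 167*(-4560 + 27889 - 2672) + (-91 + ((⅙)*(⅛)*(1 + 24))*(-103)) = 167*20657 + (-91 + ((⅙)*(⅛)*25)*(-103)) = 3449719 + (-91 + (25/48)*(-103)) = 3449719 + (-91 - 2575/48) = 3449719 - 6943/48 = 165579569/48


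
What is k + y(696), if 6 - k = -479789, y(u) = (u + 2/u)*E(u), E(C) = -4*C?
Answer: -1457877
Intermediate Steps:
y(u) = -4*u*(u + 2/u) (y(u) = (u + 2/u)*(-4*u) = -4*u*(u + 2/u))
k = 479795 (k = 6 - 1*(-479789) = 6 + 479789 = 479795)
k + y(696) = 479795 + (-8 - 4*696**2) = 479795 + (-8 - 4*484416) = 479795 + (-8 - 1937664) = 479795 - 1937672 = -1457877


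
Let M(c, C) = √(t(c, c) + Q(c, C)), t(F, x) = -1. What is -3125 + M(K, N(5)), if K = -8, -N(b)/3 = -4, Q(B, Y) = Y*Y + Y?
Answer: -3125 + √155 ≈ -3112.6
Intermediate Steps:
Q(B, Y) = Y + Y² (Q(B, Y) = Y² + Y = Y + Y²)
N(b) = 12 (N(b) = -3*(-4) = 12)
M(c, C) = √(-1 + C*(1 + C))
-3125 + M(K, N(5)) = -3125 + √(-1 + 12*(1 + 12)) = -3125 + √(-1 + 12*13) = -3125 + √(-1 + 156) = -3125 + √155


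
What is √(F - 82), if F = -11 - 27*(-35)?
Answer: 2*√213 ≈ 29.189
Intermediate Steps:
F = 934 (F = -11 + 945 = 934)
√(F - 82) = √(934 - 82) = √852 = 2*√213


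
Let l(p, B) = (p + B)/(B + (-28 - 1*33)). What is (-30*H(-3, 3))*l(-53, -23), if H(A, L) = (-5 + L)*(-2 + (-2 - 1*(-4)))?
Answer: 0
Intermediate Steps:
H(A, L) = 0 (H(A, L) = (-5 + L)*(-2 + (-2 + 4)) = (-5 + L)*(-2 + 2) = (-5 + L)*0 = 0)
l(p, B) = (B + p)/(-61 + B) (l(p, B) = (B + p)/(B + (-28 - 33)) = (B + p)/(B - 61) = (B + p)/(-61 + B))
(-30*H(-3, 3))*l(-53, -23) = (-30*0)*((-23 - 53)/(-61 - 23)) = 0*(-76/(-84)) = 0*(-1/84*(-76)) = 0*(19/21) = 0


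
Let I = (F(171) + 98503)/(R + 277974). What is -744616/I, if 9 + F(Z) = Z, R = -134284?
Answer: -21398774608/19733 ≈ -1.0844e+6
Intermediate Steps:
F(Z) = -9 + Z
I = 19733/28738 (I = ((-9 + 171) + 98503)/(-134284 + 277974) = (162 + 98503)/143690 = 98665*(1/143690) = 19733/28738 ≈ 0.68665)
-744616/I = -744616/19733/28738 = -744616*28738/19733 = -21398774608/19733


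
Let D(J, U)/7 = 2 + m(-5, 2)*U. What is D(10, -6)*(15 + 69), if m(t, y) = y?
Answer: -5880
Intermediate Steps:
D(J, U) = 14 + 14*U (D(J, U) = 7*(2 + 2*U) = 14 + 14*U)
D(10, -6)*(15 + 69) = (14 + 14*(-6))*(15 + 69) = (14 - 84)*84 = -70*84 = -5880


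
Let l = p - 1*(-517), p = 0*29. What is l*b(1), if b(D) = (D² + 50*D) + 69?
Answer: 62040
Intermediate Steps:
p = 0
b(D) = 69 + D² + 50*D
l = 517 (l = 0 - 1*(-517) = 0 + 517 = 517)
l*b(1) = 517*(69 + 1² + 50*1) = 517*(69 + 1 + 50) = 517*120 = 62040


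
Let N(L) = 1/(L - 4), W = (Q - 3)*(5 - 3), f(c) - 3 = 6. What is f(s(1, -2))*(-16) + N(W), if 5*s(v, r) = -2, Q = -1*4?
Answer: -2593/18 ≈ -144.06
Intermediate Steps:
Q = -4
s(v, r) = -⅖ (s(v, r) = (⅕)*(-2) = -⅖)
f(c) = 9 (f(c) = 3 + 6 = 9)
W = -14 (W = (-4 - 3)*(5 - 3) = -7*2 = -14)
N(L) = 1/(-4 + L)
f(s(1, -2))*(-16) + N(W) = 9*(-16) + 1/(-4 - 14) = -144 + 1/(-18) = -144 - 1/18 = -2593/18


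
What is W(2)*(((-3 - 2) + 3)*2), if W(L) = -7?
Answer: 28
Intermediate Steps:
W(2)*(((-3 - 2) + 3)*2) = -7*((-3 - 2) + 3)*2 = -7*(-5 + 3)*2 = -(-14)*2 = -7*(-4) = 28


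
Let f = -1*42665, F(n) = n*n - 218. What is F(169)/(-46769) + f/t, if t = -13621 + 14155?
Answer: -2010534547/24974646 ≈ -80.503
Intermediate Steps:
t = 534
F(n) = -218 + n² (F(n) = n² - 218 = -218 + n²)
f = -42665
F(169)/(-46769) + f/t = (-218 + 169²)/(-46769) - 42665/534 = (-218 + 28561)*(-1/46769) - 42665*1/534 = 28343*(-1/46769) - 42665/534 = -28343/46769 - 42665/534 = -2010534547/24974646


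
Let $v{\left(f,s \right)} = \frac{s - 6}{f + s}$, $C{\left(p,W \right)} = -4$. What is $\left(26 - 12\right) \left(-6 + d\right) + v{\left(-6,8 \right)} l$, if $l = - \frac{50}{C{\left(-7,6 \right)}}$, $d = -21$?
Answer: $- \frac{731}{2} \approx -365.5$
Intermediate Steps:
$v{\left(f,s \right)} = \frac{-6 + s}{f + s}$
$l = \frac{25}{2}$ ($l = - \frac{50}{-4} = \left(-50\right) \left(- \frac{1}{4}\right) = \frac{25}{2} \approx 12.5$)
$\left(26 - 12\right) \left(-6 + d\right) + v{\left(-6,8 \right)} l = \left(26 - 12\right) \left(-6 - 21\right) + \frac{-6 + 8}{-6 + 8} \cdot \frac{25}{2} = 14 \left(-27\right) + \frac{1}{2} \cdot 2 \cdot \frac{25}{2} = -378 + \frac{1}{2} \cdot 2 \cdot \frac{25}{2} = -378 + 1 \cdot \frac{25}{2} = -378 + \frac{25}{2} = - \frac{731}{2}$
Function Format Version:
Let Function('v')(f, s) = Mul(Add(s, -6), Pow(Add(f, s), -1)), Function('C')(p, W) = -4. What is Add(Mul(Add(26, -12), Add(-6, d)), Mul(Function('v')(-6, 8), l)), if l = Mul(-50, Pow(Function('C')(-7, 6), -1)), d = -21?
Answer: Rational(-731, 2) ≈ -365.50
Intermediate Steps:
Function('v')(f, s) = Mul(Pow(Add(f, s), -1), Add(-6, s)) (Function('v')(f, s) = Mul(Add(-6, s), Pow(Add(f, s), -1)) = Mul(Pow(Add(f, s), -1), Add(-6, s)))
l = Rational(25, 2) (l = Mul(-50, Pow(-4, -1)) = Mul(-50, Rational(-1, 4)) = Rational(25, 2) ≈ 12.500)
Add(Mul(Add(26, -12), Add(-6, d)), Mul(Function('v')(-6, 8), l)) = Add(Mul(Add(26, -12), Add(-6, -21)), Mul(Mul(Pow(Add(-6, 8), -1), Add(-6, 8)), Rational(25, 2))) = Add(Mul(14, -27), Mul(Mul(Pow(2, -1), 2), Rational(25, 2))) = Add(-378, Mul(Mul(Rational(1, 2), 2), Rational(25, 2))) = Add(-378, Mul(1, Rational(25, 2))) = Add(-378, Rational(25, 2)) = Rational(-731, 2)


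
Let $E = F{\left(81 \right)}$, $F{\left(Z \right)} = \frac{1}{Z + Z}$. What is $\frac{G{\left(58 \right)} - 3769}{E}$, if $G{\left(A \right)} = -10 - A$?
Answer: $-621594$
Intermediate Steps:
$F{\left(Z \right)} = \frac{1}{2 Z}$
$E = \frac{1}{162}$ ($E = \frac{1}{2 \cdot 81} = \frac{1}{2} \cdot \frac{1}{81} = \frac{1}{162} \approx 0.0061728$)
$\frac{G{\left(58 \right)} - 3769}{E} = \left(\left(-10 - 58\right) - 3769\right) \frac{1}{\frac{1}{162}} = \left(\left(-10 - 58\right) - 3769\right) 162 = \left(-68 - 3769\right) 162 = \left(-3837\right) 162 = -621594$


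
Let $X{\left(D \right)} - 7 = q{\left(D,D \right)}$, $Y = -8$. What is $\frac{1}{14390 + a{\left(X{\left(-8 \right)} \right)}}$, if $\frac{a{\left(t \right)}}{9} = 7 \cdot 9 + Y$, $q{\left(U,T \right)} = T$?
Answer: $\frac{1}{14885} \approx 6.7182 \cdot 10^{-5}$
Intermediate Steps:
$X{\left(D \right)} = 7 + D$
$a{\left(t \right)} = 495$ ($a{\left(t \right)} = 9 \left(7 \cdot 9 - 8\right) = 9 \left(63 - 8\right) = 9 \cdot 55 = 495$)
$\frac{1}{14390 + a{\left(X{\left(-8 \right)} \right)}} = \frac{1}{14390 + 495} = \frac{1}{14885}$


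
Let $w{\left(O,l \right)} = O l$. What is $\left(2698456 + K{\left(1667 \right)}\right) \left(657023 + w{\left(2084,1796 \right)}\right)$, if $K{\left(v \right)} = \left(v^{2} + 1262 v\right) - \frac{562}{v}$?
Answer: $\frac{55604414413263777}{1667} \approx 3.3356 \cdot 10^{13}$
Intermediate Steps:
$K{\left(v \right)} = v^{2} - \frac{562}{v} + 1262 v$
$\left(2698456 + K{\left(1667 \right)}\right) \left(657023 + w{\left(2084,1796 \right)}\right) = \left(2698456 + \frac{-562 + 1667^{2} \left(1262 + 1667\right)}{1667}\right) \left(657023 + 2084 \cdot 1796\right) = \left(2698456 + \frac{-562 + 2778889 \cdot 2929}{1667}\right) \left(657023 + 3742864\right) = \left(2698456 + \frac{-562 + 8139365881}{1667}\right) 4399887 = \left(2698456 + \frac{1}{1667} \cdot 8139365319\right) 4399887 = \left(2698456 + \frac{8139365319}{1667}\right) 4399887 = \frac{12637691471}{1667} \cdot 4399887 = \frac{55604414413263777}{1667}$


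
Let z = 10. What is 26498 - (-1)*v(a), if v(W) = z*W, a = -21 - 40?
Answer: 25888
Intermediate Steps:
a = -61
v(W) = 10*W
26498 - (-1)*v(a) = 26498 - (-1)*10*(-61) = 26498 - (-1)*(-610) = 26498 - 1*610 = 26498 - 610 = 25888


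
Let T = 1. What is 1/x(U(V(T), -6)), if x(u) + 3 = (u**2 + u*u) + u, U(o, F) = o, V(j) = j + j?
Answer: 1/7 ≈ 0.14286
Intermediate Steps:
V(j) = 2*j
x(u) = -3 + u + 2*u**2 (x(u) = -3 + ((u**2 + u*u) + u) = -3 + ((u**2 + u**2) + u) = -3 + (2*u**2 + u) = -3 + (u + 2*u**2) = -3 + u + 2*u**2)
1/x(U(V(T), -6)) = 1/(-3 + 2*1 + 2*(2*1)**2) = 1/(-3 + 2 + 2*2**2) = 1/(-3 + 2 + 2*4) = 1/(-3 + 2 + 8) = 1/7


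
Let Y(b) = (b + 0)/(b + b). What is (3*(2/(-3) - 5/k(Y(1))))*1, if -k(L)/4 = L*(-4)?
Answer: -31/8 ≈ -3.8750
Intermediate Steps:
Y(b) = ½ (Y(b) = b/((2*b)) = b*(1/(2*b)) = ½)
k(L) = 16*L (k(L) = -4*L*(-4) = -(-16)*L = 16*L)
(3*(2/(-3) - 5/k(Y(1))))*1 = (3*(2/(-3) - 5/(16*(½))))*1 = (3*(2*(-⅓) - 5/8))*1 = (3*(-⅔ - 5*⅛))*1 = (3*(-⅔ - 5/8))*1 = (3*(-31/24))*1 = -31/8*1 = -31/8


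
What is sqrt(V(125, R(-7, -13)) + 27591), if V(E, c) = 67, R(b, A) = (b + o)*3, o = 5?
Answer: sqrt(27658) ≈ 166.31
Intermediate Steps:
R(b, A) = 15 + 3*b (R(b, A) = (b + 5)*3 = (5 + b)*3 = 15 + 3*b)
sqrt(V(125, R(-7, -13)) + 27591) = sqrt(67 + 27591) = sqrt(27658)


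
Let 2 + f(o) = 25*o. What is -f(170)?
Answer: -4248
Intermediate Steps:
f(o) = -2 + 25*o
-f(170) = -(-2 + 25*170) = -(-2 + 4250) = -1*4248 = -4248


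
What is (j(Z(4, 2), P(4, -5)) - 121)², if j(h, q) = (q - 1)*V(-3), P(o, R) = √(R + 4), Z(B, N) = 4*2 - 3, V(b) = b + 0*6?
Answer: 13915 + 708*I ≈ 13915.0 + 708.0*I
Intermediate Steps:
V(b) = b (V(b) = b + 0 = b)
Z(B, N) = 5 (Z(B, N) = 8 - 3 = 5)
P(o, R) = √(4 + R)
j(h, q) = 3 - 3*q (j(h, q) = (q - 1)*(-3) = (-1 + q)*(-3) = 3 - 3*q)
(j(Z(4, 2), P(4, -5)) - 121)² = ((3 - 3*√(4 - 5)) - 121)² = ((3 - 3*I) - 121)² = (-118 - 3*I)²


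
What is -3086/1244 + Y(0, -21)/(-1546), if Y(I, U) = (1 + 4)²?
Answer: -600257/240403 ≈ -2.4969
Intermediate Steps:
Y(I, U) = 25 (Y(I, U) = 5² = 25)
-3086/1244 + Y(0, -21)/(-1546) = -3086/1244 + 25/(-1546) = -3086*1/1244 + 25*(-1/1546) = -1543/622 - 25/1546 = -600257/240403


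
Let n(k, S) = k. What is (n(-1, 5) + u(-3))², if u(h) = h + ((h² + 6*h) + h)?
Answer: 256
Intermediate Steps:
u(h) = h² + 8*h (u(h) = h + (h² + 7*h) = h² + 8*h)
(n(-1, 5) + u(-3))² = (-1 - 3*(8 - 3))² = (-1 - 3*5)² = (-1 - 15)² = (-16)² = 256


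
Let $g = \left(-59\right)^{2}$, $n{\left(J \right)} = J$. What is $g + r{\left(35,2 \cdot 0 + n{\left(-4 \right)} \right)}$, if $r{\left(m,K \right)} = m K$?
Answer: $3341$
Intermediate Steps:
$r{\left(m,K \right)} = K m$
$g = 3481$
$g + r{\left(35,2 \cdot 0 + n{\left(-4 \right)} \right)} = 3481 + \left(2 \cdot 0 - 4\right) 35 = 3481 + \left(0 - 4\right) 35 = 3481 - 140 = 3341$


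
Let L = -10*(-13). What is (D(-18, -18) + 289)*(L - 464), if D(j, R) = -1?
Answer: -96192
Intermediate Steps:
L = 130
(D(-18, -18) + 289)*(L - 464) = (-1 + 289)*(130 - 464) = 288*(-334) = -96192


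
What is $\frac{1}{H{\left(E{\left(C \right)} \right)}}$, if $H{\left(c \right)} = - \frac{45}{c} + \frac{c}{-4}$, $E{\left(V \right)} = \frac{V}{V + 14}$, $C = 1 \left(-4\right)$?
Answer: $\frac{5}{563} \approx 0.008881$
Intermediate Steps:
$C = -4$
$E{\left(V \right)} = \frac{V}{14 + V}$
$H{\left(c \right)} = - \frac{45}{c} - \frac{c}{4}$ ($H{\left(c \right)} = - \frac{45}{c} + c \left(- \frac{1}{4}\right) = - \frac{45}{c} - \frac{c}{4}$)
$\frac{1}{H{\left(E{\left(C \right)} \right)}} = \frac{1}{- \frac{45}{\left(-4\right) \frac{1}{14 - 4}} - \frac{\left(-4\right) \frac{1}{14 - 4}}{4}} = \frac{1}{- \frac{45}{\left(-4\right) \frac{1}{10}} - \frac{\left(-4\right) \frac{1}{10}}{4}} = \frac{1}{- \frac{45}{- \frac{2}{5}} - - \frac{1}{10}} = \frac{1}{\left(-45\right) \left(- \frac{5}{2}\right) + \frac{1}{10}} = \frac{1}{\frac{225}{2} + \frac{1}{10}} = \frac{1}{\frac{563}{5}} = \frac{5}{563}$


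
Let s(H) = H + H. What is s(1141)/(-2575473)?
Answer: -2282/2575473 ≈ -0.00088605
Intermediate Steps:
s(H) = 2*H
s(1141)/(-2575473) = (2*1141)/(-2575473) = 2282*(-1/2575473) = -2282/2575473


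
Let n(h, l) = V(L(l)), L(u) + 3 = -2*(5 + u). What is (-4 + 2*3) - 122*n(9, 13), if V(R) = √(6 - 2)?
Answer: -242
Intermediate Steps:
L(u) = -13 - 2*u (L(u) = -3 - 2*(5 + u) = -3 + (-10 - 2*u) = -13 - 2*u)
V(R) = 2 (V(R) = √4 = 2)
n(h, l) = 2
(-4 + 2*3) - 122*n(9, 13) = (-4 + 2*3) - 122*2 = (-4 + 6) - 244 = 2 - 244 = -242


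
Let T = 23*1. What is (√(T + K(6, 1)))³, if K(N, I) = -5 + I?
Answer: 19*√19 ≈ 82.819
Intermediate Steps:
T = 23
(√(T + K(6, 1)))³ = (√(23 + (-5 + 1)))³ = (√(23 - 4))³ = (√19)³ = 19*√19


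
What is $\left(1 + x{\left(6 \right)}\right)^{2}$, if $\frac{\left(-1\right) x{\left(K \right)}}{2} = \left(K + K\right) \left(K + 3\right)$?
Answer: $46225$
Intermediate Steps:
$x{\left(K \right)} = - 4 K \left(3 + K\right)$ ($x{\left(K \right)} = - 2 \left(K + K\right) \left(K + 3\right) = - 2 \cdot 2 K \left(3 + K\right) = - 4 K \left(3 + K\right)$)
$\left(1 + x{\left(6 \right)}\right)^{2} = \left(1 - 24 \left(3 + 6\right)\right)^{2} = \left(1 - 24 \cdot 9\right)^{2} = \left(1 - 216\right)^{2} = \left(-215\right)^{2} = 46225$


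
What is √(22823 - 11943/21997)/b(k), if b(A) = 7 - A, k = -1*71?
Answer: √2760764214809/857883 ≈ 1.9368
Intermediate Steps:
k = -71
√(22823 - 11943/21997)/b(k) = √(22823 - 11943/21997)/(7 - 1*(-71)) = √(22823 - 11943*1/21997)/(7 + 71) = √(22823 - 11943/21997)/78 = √(502025588/21997)*(1/78) = (2*√2760764214809/21997)*(1/78) = √2760764214809/857883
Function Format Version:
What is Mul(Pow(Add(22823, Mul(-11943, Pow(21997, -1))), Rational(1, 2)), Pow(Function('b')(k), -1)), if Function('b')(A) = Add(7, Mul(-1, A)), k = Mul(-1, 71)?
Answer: Mul(Rational(1, 857883), Pow(2760764214809, Rational(1, 2))) ≈ 1.9368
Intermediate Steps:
k = -71
Mul(Pow(Add(22823, Mul(-11943, Pow(21997, -1))), Rational(1, 2)), Pow(Function('b')(k), -1)) = Mul(Pow(Add(22823, Mul(-11943, Pow(21997, -1))), Rational(1, 2)), Pow(Add(7, Mul(-1, -71)), -1)) = Mul(Pow(Add(22823, Mul(-11943, Rational(1, 21997))), Rational(1, 2)), Pow(Add(7, 71), -1)) = Mul(Pow(Add(22823, Rational(-11943, 21997)), Rational(1, 2)), Pow(78, -1)) = Mul(Pow(Rational(502025588, 21997), Rational(1, 2)), Rational(1, 78)) = Mul(Mul(Rational(2, 21997), Pow(2760764214809, Rational(1, 2))), Rational(1, 78)) = Mul(Rational(1, 857883), Pow(2760764214809, Rational(1, 2)))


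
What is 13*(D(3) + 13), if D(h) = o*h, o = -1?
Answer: 130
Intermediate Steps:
D(h) = -h
13*(D(3) + 13) = 13*(-1*3 + 13) = 13*(-3 + 13) = 13*10 = 130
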